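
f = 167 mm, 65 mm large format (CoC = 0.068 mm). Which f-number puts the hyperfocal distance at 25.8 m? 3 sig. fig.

Rearrange H = f²/(N·c) + f for N: N = f² / ((H − f)·c).
N = 167² / ((25800 − 167) × 0.068) = 27889 / 1743 ≈ 16.

f/16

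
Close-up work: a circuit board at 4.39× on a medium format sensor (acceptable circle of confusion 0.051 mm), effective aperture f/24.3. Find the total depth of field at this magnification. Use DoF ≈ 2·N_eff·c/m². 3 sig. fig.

0.129 mm

At magnification m, DoF ≈ 2·N_eff·c/m² = 2 × 24.3 × 0.051 / 4.39² = 2.479 / 19.27 ≈ 0.129 mm.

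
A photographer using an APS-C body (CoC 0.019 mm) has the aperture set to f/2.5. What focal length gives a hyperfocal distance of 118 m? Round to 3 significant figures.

74.8 mm

From H = f²/(N·c) + f, with f ≪ H: f ≈ √(H·N·c) = √(118000 × 2.5 × 0.019) = √5605.0 ≈ 74.87 mm.
Exact: f² + N·c·f − N·c·H = 0 ⇒ f = (−N·c + √((N·c)² + 4·N·c·H))/2 = (−0.0475 + √22420)/2 ≈ 74.843 mm ≈ 74.8 mm.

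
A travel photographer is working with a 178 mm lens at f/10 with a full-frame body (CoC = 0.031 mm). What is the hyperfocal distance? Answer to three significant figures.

Hyperfocal distance H = f²/(N·c) + f = 178²/(10 × 0.031) + 178 = 31684/0.31 + 178 ≈ 102384.5 mm ≈ 102 m.

102 m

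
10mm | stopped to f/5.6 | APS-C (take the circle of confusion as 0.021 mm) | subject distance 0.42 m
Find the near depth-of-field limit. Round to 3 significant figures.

Hyperfocal distance H = f²/(N·c) + f = 10²/(5.6 × 0.021) + 10 = 100/0.1176 + 10 ≈ 860.3 mm ≈ 0.860 m.
Near limit Dn = s·(H − f)/(H + s − 2f) = 420 × (860.3 − 10) / (860.3 + 420 − 2 × 10) = 420 × 850.3 / 1260.3 ≈ 283.37 mm.

283 mm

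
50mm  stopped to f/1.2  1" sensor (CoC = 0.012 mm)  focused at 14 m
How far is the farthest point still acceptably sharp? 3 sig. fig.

15.2 m

Hyperfocal distance H = f²/(N·c) + f = 50²/(1.2 × 0.012) + 50 = 2500/0.0144 + 50 ≈ 173661.1 mm ≈ 173.7 m.
Far limit Df = s·(H − f)/(H − s) = 14000 × (173661.1 − 50) / (173661.1 − 14000) = 14000 × 173611.1 / 159661.1 ≈ 15223 mm ≈ 15.2 m.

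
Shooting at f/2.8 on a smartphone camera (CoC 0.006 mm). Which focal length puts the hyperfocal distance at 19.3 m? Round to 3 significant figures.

18.0 mm

From H = f²/(N·c) + f, with f ≪ H: f ≈ √(H·N·c) = √(19300 × 2.8 × 0.006) = √324.24 ≈ 18.01 mm.
The +f correction barely moves this — solving exactly, f² + N·c·f − N·c·H = 0 ⇒ f = (−N·c + √((N·c)² + 4·N·c·H))/2 = (−0.0168 + √1297.0)/2 ≈ 17.998 mm, so f ≈ 18.0 mm.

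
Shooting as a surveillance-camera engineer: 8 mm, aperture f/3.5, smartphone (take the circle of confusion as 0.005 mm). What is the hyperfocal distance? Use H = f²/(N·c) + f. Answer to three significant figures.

3.67 m

Hyperfocal distance H = f²/(N·c) + f = 8²/(3.5 × 0.005) + 8 = 64/0.0175 + 8 ≈ 3665.1 mm ≈ 3.67 m.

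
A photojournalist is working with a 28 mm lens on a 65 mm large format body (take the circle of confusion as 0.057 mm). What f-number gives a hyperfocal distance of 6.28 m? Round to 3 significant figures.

Rearrange H = f²/(N·c) + f for N: N = f² / ((H − f)·c).
N = 28² / ((6280 − 28) × 0.057) = 784 / 356.4 ≈ 2.20.

f/2.20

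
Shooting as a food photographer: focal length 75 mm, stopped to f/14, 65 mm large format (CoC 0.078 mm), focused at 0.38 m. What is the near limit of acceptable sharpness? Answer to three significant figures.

Hyperfocal distance H = f²/(N·c) + f = 75²/(14 × 0.078) + 75 = 5625/1.092 + 75 ≈ 5226.1 mm ≈ 5.226 m.
Near limit Dn = s·(H − f)/(H + s − 2f) = 380 × (5226.1 − 75) / (5226.1 + 380 − 2 × 75) = 380 × 5151.1 / 5456.1 ≈ 358.76 mm.

359 mm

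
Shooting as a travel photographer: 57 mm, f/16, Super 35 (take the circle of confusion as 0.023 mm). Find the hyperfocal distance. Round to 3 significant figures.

8.89 m

Hyperfocal distance H = f²/(N·c) + f = 57²/(16 × 0.023) + 57 = 3249/0.368 + 57 ≈ 8885.8 mm ≈ 8.89 m.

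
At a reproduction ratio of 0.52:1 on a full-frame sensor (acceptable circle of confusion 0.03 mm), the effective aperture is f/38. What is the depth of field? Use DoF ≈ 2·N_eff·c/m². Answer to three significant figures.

At magnification m, DoF ≈ 2·N_eff·c/m² = 2 × 38 × 0.03 / 0.52² = 2.28 / 0.2704 ≈ 8.43 mm.

8.43 mm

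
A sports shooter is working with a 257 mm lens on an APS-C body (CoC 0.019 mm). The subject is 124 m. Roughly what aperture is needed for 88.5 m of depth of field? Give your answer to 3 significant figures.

Write h = H − f = f²/(N·c). The thin-lens limits are Dn = s·h/(h + (s−f)) and Df = s·h/(h − (s−f)), so DoF = Df − Dn = 2·s·(s−f)·h / (h² − (s−f)²).
That is a quadratic in h: DoF·h² − 2·s·(s−f)·h − DoF·(s−f)² = 0 ⇒ h = (s−f)·(s + √(s² + DoF²)) / DoF = 123743 × (124000 + √(124000² + 88500²)) / 88500 = 123743 × (124000 + 152343) / 88500 ≈ 386389 mm.
Then N = f²/(c·h) = 257² / (0.019 × 386389) = 66049 / 7341.4 ≈ 9.

f/9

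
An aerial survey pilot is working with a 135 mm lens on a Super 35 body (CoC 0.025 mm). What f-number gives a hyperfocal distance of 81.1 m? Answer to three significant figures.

Rearrange H = f²/(N·c) + f for N: N = f² / ((H − f)·c).
N = 135² / ((81100 − 135) × 0.025) = 18225 / 2024 ≈ 9.

f/9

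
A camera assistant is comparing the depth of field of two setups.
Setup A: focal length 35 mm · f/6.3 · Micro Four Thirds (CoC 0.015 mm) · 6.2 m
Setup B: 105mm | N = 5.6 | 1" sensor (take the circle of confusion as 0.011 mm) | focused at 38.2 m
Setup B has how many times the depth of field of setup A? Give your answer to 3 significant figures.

Setup A: H = 35²/(6.3×0.015) + 35 ≈ 12998.0 mm; DoF = Df − Dn = 11822.7 − 4201.7 ≈ 7621.0 mm.
Setup B: H = 105²/(5.6×0.011) + 105 ≈ 179082.3 mm; DoF = Df − Dn = 48529 − 31496 ≈ 17033 mm.
Ratio = 17033 / 7621.0 ≈ 2.24.

2.24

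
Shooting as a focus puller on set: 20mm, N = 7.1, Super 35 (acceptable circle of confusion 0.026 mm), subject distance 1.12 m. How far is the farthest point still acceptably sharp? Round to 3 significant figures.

Hyperfocal distance H = f²/(N·c) + f = 20²/(7.1 × 0.026) + 20 = 400/0.1846 + 20 ≈ 2186.8 mm ≈ 2.187 m.
Far limit Df = s·(H − f)/(H − s) = 1120 × (2186.8 − 20) / (2186.8 − 1120) = 1120 × 2166.8 / 1066.8 ≈ 2274.8 mm ≈ 2.27 m.

2.27 m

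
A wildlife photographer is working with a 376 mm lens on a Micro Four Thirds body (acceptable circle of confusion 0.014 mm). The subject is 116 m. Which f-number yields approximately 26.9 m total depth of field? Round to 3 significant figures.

Write h = H − f = f²/(N·c). The thin-lens limits are Dn = s·h/(h + (s−f)) and Df = s·h/(h − (s−f)), so DoF = Df − Dn = 2·s·(s−f)·h / (h² − (s−f)²).
That is a quadratic in h: DoF·h² − 2·s·(s−f)·h − DoF·(s−f)² = 0 ⇒ h = (s−f)·(s + √(s² + DoF²)) / DoF = 115624 × (116000 + √(116000² + 26900²)) / 26900 = 115624 × (116000 + 119078) / 26900 ≈ 1010434 mm.
Then N = f²/(c·h) = 376² / (0.014 × 1010434) = 141376 / 14146 ≈ 9.99.

f/9.99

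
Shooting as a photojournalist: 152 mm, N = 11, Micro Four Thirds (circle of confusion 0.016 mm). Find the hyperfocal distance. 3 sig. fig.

Hyperfocal distance H = f²/(N·c) + f = 152²/(11 × 0.016) + 152 = 23104/0.176 + 152 ≈ 131424.7 mm ≈ 131 m.

131 m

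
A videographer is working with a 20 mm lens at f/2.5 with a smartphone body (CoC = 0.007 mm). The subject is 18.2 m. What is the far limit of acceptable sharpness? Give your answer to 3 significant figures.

Hyperfocal distance H = f²/(N·c) + f = 20²/(2.5 × 0.007) + 20 = 400/0.0175 + 20 ≈ 22877.1 mm ≈ 22.88 m.
Far limit Df = s·(H − f)/(H − s) = 18200 × (22877.1 − 20) / (22877.1 − 18200) = 18200 × 22857.1 / 4677.1 ≈ 88943 mm ≈ 88.9 m.

88.9 m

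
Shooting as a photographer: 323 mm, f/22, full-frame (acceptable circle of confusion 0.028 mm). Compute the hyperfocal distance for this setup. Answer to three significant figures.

170 m

Hyperfocal distance H = f²/(N·c) + f = 323²/(22 × 0.028) + 323 = 104329/0.616 + 323 ≈ 169688.3 mm ≈ 170 m.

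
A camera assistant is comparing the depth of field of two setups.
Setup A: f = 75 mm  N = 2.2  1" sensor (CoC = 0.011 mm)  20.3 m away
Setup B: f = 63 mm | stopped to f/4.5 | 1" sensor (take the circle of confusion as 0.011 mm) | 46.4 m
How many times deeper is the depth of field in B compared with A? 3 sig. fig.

Setup A: H = 75²/(2.2×0.011) + 75 ≈ 232513.0 mm; DoF = Df − Dn = 22234.7 − 18675.0 ≈ 3559.7 mm.
Setup B: H = 63²/(4.5×0.011) + 63 ≈ 80244.8 mm; DoF = Df − Dn = 109926 − 29406 ≈ 80520 mm.
Ratio = 80520 / 3559.7 ≈ 22.6.

22.6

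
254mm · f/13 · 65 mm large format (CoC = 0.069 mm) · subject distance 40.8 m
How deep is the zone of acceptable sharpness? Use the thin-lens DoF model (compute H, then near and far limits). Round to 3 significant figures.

67.4 m

Hyperfocal distance H = f²/(N·c) + f = 254²/(13 × 0.069) + 254 = 64516/0.897 + 254 ≈ 72178.2 mm ≈ 72.18 m.
Near limit Dn = s·(H − f)/(H + s − 2f) = 40800 × (72178.2 − 254) / (72178.2 + 40800 − 2 × 254) = 40800 × 71924.2 / 112470.2 ≈ 26091 mm.
Far limit Df = s·(H − f)/(H − s) = 40800 × (72178.2 − 254) / (72178.2 − 40800) = 40800 × 71924.2 / 31378.2 ≈ 93521 mm.
Depth of field = Df − Dn = 93521 − 26091 ≈ 67430 mm ≈ 67.4 m.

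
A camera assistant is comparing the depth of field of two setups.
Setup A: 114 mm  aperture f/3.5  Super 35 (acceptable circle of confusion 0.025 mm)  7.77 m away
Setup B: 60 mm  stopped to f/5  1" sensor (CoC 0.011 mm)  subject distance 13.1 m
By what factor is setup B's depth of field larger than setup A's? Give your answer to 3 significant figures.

6.77

Setup A: H = 114²/(3.5×0.025) + 114 ≈ 148639.7 mm; DoF = Df − Dn = 8192.28 − 7389.12 ≈ 803.16 mm.
Setup B: H = 60²/(5×0.011) + 60 ≈ 65514.5 mm; DoF = Df − Dn = 16359.1 − 10923.7 ≈ 5435.4 mm.
Ratio = 5435.4 / 803.16 ≈ 6.77.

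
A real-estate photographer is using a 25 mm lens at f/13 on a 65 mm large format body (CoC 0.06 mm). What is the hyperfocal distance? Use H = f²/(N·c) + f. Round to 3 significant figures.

0.826 m

Hyperfocal distance H = f²/(N·c) + f = 25²/(13 × 0.06) + 25 = 625/0.78 + 25 ≈ 826.3 mm ≈ 0.826 m.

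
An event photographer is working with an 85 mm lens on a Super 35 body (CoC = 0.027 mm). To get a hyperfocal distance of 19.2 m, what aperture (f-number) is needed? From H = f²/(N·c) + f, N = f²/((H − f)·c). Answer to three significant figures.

Rearrange H = f²/(N·c) + f for N: N = f² / ((H − f)·c).
N = 85² / ((19200 − 85) × 0.027) = 7225 / 516.1 ≈ 14.

f/14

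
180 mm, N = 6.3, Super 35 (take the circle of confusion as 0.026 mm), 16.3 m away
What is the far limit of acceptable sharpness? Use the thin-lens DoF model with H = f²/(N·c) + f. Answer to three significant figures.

Hyperfocal distance H = f²/(N·c) + f = 180²/(6.3 × 0.026) + 180 = 32400/0.1638 + 180 ≈ 197982.2 mm ≈ 198.0 m.
Far limit Df = s·(H − f)/(H − s) = 16300 × (197982.2 − 180) / (197982.2 − 16300) = 16300 × 197802.2 / 181682.2 ≈ 17746 mm ≈ 17.7 m.

17.7 m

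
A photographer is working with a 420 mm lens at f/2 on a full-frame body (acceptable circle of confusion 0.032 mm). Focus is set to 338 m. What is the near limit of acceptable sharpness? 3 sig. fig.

301 m

Hyperfocal distance H = f²/(N·c) + f = 420²/(2 × 0.032) + 420 = 176400/0.064 + 420 ≈ 2756670.0 mm ≈ 2757 m.
Near limit Dn = s·(H − f)/(H + s − 2f) = 338000 × (2756670.0 − 420) / (2756670.0 + 338000 − 2 × 420) = 338000 × 2756250.0 / 3093830.0 ≈ 301119 mm ≈ 301 m.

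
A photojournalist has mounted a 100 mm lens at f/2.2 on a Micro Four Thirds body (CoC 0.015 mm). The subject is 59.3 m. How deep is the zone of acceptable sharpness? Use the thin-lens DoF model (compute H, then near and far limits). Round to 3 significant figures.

24.1 m

Hyperfocal distance H = f²/(N·c) + f = 100²/(2.2 × 0.015) + 100 = 10000/0.033 + 100 ≈ 303130.3 mm ≈ 303.1 m.
Near limit Dn = s·(H − f)/(H + s − 2f) = 59300 × (303130.3 − 100) / (303130.3 + 59300 − 2 × 100) = 59300 × 303030.3 / 362230.3 ≈ 49608 mm.
Far limit Df = s·(H − f)/(H − s) = 59300 × (303130.3 − 100) / (303130.3 − 59300) = 59300 × 303030.3 / 243830.3 ≈ 73698 mm.
Depth of field = Df − Dn = 73698 − 49608 ≈ 24090 mm ≈ 24.1 m.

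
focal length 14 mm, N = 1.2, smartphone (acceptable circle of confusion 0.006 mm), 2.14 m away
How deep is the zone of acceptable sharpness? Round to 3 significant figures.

336 mm

Hyperfocal distance H = f²/(N·c) + f = 14²/(1.2 × 0.006) + 14 = 196/0.0072 + 14 ≈ 27236.2 mm ≈ 27.24 m.
Near limit Dn = s·(H − f)/(H + s − 2f) = 2140 × (27236.2 − 14) / (27236.2 + 2140 − 2 × 14) = 2140 × 27222.2 / 29348.2 ≈ 1984.98 mm.
Far limit Df = s·(H − f)/(H − s) = 2140 × (27236.2 − 14) / (27236.2 − 2140) = 2140 × 27222.2 / 25096.2 ≈ 2321.29 mm.
Depth of field = Df − Dn = 2321.29 − 1984.98 ≈ 336.31 mm.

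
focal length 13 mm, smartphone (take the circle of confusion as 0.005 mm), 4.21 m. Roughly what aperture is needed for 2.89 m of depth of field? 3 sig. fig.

f/2.50

Write h = H − f = f²/(N·c). The thin-lens limits are Dn = s·h/(h + (s−f)) and Df = s·h/(h − (s−f)), so DoF = Df − Dn = 2·s·(s−f)·h / (h² − (s−f)²).
That is a quadratic in h: DoF·h² − 2·s·(s−f)·h − DoF·(s−f)² = 0 ⇒ h = (s−f)·(s + √(s² + DoF²)) / DoF = 4197 × (4210 + √(4210² + 2890²)) / 2890 = 4197 × (4210 + 5106.49) / 2890 ≈ 13530 mm.
Then N = f²/(c·h) = 13² / (0.005 × 13530) = 169 / 67.649 ≈ 2.50.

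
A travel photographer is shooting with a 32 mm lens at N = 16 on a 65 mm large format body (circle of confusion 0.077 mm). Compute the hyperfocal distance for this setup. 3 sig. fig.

Hyperfocal distance H = f²/(N·c) + f = 32²/(16 × 0.077) + 32 = 1024/1.232 + 32 ≈ 863.2 mm ≈ 0.863 m.

0.863 m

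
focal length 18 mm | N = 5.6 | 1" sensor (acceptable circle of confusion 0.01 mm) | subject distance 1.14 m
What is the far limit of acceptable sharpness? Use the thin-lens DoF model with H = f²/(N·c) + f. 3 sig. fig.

1.41 m

Hyperfocal distance H = f²/(N·c) + f = 18²/(5.6 × 0.01) + 18 = 324/0.056 + 18 ≈ 5803.7 mm ≈ 5.804 m.
Far limit Df = s·(H − f)/(H − s) = 1140 × (5803.7 − 18) / (5803.7 − 1140) = 1140 × 5785.7 / 4663.7 ≈ 1414.3 mm ≈ 1.41 m.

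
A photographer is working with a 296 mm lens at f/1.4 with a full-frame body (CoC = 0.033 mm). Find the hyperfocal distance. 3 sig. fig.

Hyperfocal distance H = f²/(N·c) + f = 296²/(1.4 × 0.033) + 296 = 87616/0.0462 + 296 ≈ 1896746.2 mm ≈ 1900 m.

1900 m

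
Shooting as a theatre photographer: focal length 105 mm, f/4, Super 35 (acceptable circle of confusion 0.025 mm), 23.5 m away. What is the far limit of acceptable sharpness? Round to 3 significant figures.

Hyperfocal distance H = f²/(N·c) + f = 105²/(4 × 0.025) + 105 = 11025/0.1 + 105 ≈ 110355.0 mm ≈ 110.4 m.
Far limit Df = s·(H − f)/(H − s) = 23500 × (110355.0 − 105) / (110355.0 − 23500) = 23500 × 110250.0 / 86855.0 ≈ 29830 mm ≈ 29.8 m.

29.8 m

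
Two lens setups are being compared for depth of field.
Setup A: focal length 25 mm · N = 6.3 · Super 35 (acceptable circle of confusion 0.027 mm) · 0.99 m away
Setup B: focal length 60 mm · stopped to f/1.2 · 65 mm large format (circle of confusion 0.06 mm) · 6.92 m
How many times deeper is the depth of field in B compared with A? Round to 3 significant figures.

Setup A: H = 25²/(6.3×0.027) + 25 ≈ 3699.3 mm; DoF = Df − Dn = 1342.62 − 784.07 ≈ 558.55 mm.
Setup B: H = 60²/(1.2×0.06) + 60 ≈ 50060.0 mm; DoF = Df − Dn = 8020.4 − 6085.1 ≈ 1935.3 mm.
Ratio = 1935.3 / 558.55 ≈ 3.46.

3.46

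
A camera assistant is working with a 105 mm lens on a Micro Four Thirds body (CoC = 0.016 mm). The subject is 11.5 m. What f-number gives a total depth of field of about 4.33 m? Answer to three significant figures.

Write h = H − f = f²/(N·c). The thin-lens limits are Dn = s·h/(h + (s−f)) and Df = s·h/(h − (s−f)), so DoF = Df − Dn = 2·s·(s−f)·h / (h² − (s−f)²).
That is a quadratic in h: DoF·h² − 2·s·(s−f)·h − DoF·(s−f)² = 0 ⇒ h = (s−f)·(s + √(s² + DoF²)) / DoF = 11395 × (11500 + √(11500² + 4330²)) / 4330 = 11395 × (11500 + 12288.2) / 4330 ≈ 62602 mm.
Then N = f²/(c·h) = 105² / (0.016 × 62602) = 11025 / 1001.6 ≈ 11.

f/11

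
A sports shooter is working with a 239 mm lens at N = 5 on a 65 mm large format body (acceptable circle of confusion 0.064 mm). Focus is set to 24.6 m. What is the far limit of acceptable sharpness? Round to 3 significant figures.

Hyperfocal distance H = f²/(N·c) + f = 239²/(5 × 0.064) + 239 = 57121/0.32 + 239 ≈ 178742.1 mm ≈ 178.7 m.
Far limit Df = s·(H − f)/(H − s) = 24600 × (178742.1 − 239) / (178742.1 − 24600) = 24600 × 178503.1 / 154142.1 ≈ 28488 mm ≈ 28.5 m.

28.5 m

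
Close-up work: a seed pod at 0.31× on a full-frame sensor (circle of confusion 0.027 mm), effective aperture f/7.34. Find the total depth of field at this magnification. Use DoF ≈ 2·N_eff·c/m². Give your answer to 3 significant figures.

At magnification m, DoF ≈ 2·N_eff·c/m² = 2 × 7.34 × 0.027 / 0.31² = 0.3964 / 0.0961 ≈ 4.12 mm.

4.12 mm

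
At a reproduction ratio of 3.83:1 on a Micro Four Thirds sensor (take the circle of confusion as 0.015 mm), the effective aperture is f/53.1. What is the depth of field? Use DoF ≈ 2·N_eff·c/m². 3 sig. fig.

0.109 mm

At magnification m, DoF ≈ 2·N_eff·c/m² = 2 × 53.1 × 0.015 / 3.83² = 1.593 / 14.67 ≈ 0.109 mm.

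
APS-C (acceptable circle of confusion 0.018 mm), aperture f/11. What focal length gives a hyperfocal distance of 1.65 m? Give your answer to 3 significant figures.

From H = f²/(N·c) + f, with f ≪ H: f ≈ √(H·N·c) = √(1650 × 11 × 0.018) = √326.70 ≈ 18.07 mm.
Exact: f² + N·c·f − N·c·H = 0 ⇒ f = (−N·c + √((N·c)² + 4·N·c·H))/2 = (−0.198 + √1306.8)/2 ≈ 17.976 mm ≈ 18.0 mm.

18.0 mm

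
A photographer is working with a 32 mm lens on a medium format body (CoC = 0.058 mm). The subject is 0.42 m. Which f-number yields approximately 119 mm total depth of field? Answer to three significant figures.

Write h = H − f = f²/(N·c). The thin-lens limits are Dn = s·h/(h + (s−f)) and Df = s·h/(h − (s−f)), so DoF = Df − Dn = 2·s·(s−f)·h / (h² − (s−f)²).
That is a quadratic in h: DoF·h² − 2·s·(s−f)·h − DoF·(s−f)² = 0 ⇒ h = (s−f)·(s + √(s² + DoF²)) / DoF = 388 × (420 + √(420² + 119²)) / 119 = 388 × (420 + 436.533) / 119 ≈ 2792.7 mm.
Then N = f²/(c·h) = 32² / (0.058 × 2792.7) = 1024 / 161.98 ≈ 6.32.

f/6.32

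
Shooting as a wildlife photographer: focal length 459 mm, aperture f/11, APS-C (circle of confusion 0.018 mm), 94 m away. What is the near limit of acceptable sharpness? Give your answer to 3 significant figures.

86.4 m

Hyperfocal distance H = f²/(N·c) + f = 459²/(11 × 0.018) + 459 = 210681/0.198 + 459 ≈ 1064504.5 mm ≈ 1065 m.
Near limit Dn = s·(H − f)/(H + s − 2f) = 94000 × (1064504.5 − 459) / (1064504.5 + 94000 − 2 × 459) = 94000 × 1064045.5 / 1157586.5 ≈ 86404 mm ≈ 86.4 m.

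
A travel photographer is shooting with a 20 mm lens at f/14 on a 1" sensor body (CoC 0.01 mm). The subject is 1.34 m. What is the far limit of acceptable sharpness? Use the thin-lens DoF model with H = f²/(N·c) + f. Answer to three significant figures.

2.49 m

Hyperfocal distance H = f²/(N·c) + f = 20²/(14 × 0.01) + 20 = 400/0.14 + 20 ≈ 2877.1 mm ≈ 2.877 m.
Far limit Df = s·(H − f)/(H − s) = 1340 × (2877.1 − 20) / (2877.1 − 1340) = 1340 × 2857.1 / 1537.1 ≈ 2490.7 mm ≈ 2.49 m.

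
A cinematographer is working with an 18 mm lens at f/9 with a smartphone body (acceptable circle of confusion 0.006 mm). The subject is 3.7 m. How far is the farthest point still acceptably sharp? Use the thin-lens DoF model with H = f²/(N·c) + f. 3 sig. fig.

Hyperfocal distance H = f²/(N·c) + f = 18²/(9 × 0.006) + 18 = 324/0.054 + 18 ≈ 6018.0 mm ≈ 6.018 m.
Far limit Df = s·(H − f)/(H − s) = 3700 × (6018.0 − 18) / (6018.0 − 3700) = 3700 × 6000.0 / 2318.0 ≈ 9577.2 mm ≈ 9.58 m.

9.58 m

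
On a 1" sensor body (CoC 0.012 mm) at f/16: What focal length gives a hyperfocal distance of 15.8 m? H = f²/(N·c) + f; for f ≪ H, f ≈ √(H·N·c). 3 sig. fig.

55.0 mm

From H = f²/(N·c) + f, with f ≪ H: f ≈ √(H·N·c) = √(15800 × 16 × 0.012) = √3033.6 ≈ 55.08 mm.
Exact: f² + N·c·f − N·c·H = 0 ⇒ f = (−N·c + √((N·c)² + 4·N·c·H))/2 = (−0.192 + √12134)/2 ≈ 54.982 mm ≈ 55.0 mm.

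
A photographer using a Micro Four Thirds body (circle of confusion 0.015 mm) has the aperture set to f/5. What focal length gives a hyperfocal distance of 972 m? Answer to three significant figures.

270 mm

From H = f²/(N·c) + f, with f ≪ H: f ≈ √(H·N·c) = √(972000 × 5 × 0.015) = √72900 ≈ 270.0 mm.
The +f correction barely moves this — solving exactly, f² + N·c·f − N·c·H = 0 ⇒ f = (−N·c + √((N·c)² + 4·N·c·H))/2 = (−0.075 + √291600)/2 ≈ 269.96 mm, so f ≈ 270 mm.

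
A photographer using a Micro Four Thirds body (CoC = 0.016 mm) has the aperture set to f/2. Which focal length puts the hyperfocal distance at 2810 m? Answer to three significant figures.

300 mm

From H = f²/(N·c) + f, with f ≪ H: f ≈ √(H·N·c) = √(2810000 × 2 × 0.016) = √89920 ≈ 299.9 mm.
The +f correction barely moves this — solving exactly, f² + N·c·f − N·c·H = 0 ⇒ f = (−N·c + √((N·c)² + 4·N·c·H))/2 = (−0.032 + √359680)/2 ≈ 299.85 mm, so f ≈ 300 mm.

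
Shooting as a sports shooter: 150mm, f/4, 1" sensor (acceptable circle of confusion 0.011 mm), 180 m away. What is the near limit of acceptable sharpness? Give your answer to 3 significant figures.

Hyperfocal distance H = f²/(N·c) + f = 150²/(4 × 0.011) + 150 = 22500/0.044 + 150 ≈ 511513.6 mm ≈ 511.5 m.
Near limit Dn = s·(H − f)/(H + s − 2f) = 180000 × (511513.6 − 150) / (511513.6 + 180000 − 2 × 150) = 180000 × 511363.6 / 691213.6 ≈ 133165 mm ≈ 133 m.

133 m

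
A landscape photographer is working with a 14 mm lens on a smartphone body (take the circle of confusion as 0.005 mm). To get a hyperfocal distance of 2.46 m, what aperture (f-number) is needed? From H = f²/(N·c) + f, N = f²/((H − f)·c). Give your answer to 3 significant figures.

Rearrange H = f²/(N·c) + f for N: N = f² / ((H − f)·c).
N = 14² / ((2460 − 14) × 0.005) = 196 / 12.23 ≈ 16.

f/16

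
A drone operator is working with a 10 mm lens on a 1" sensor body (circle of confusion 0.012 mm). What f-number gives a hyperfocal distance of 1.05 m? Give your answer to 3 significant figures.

Rearrange H = f²/(N·c) + f for N: N = f² / ((H − f)·c).
N = 10² / ((1050 − 10) × 0.012) = 100 / 12.48 ≈ 8.01.

f/8.01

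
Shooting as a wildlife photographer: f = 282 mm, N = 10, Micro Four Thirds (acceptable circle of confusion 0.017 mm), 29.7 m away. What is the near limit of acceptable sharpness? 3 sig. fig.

27.9 m

Hyperfocal distance H = f²/(N·c) + f = 282²/(10 × 0.017) + 282 = 79524/0.17 + 282 ≈ 468070.2 mm ≈ 468.1 m.
Near limit Dn = s·(H − f)/(H + s − 2f) = 29700 × (468070.2 − 282) / (468070.2 + 29700 − 2 × 282) = 29700 × 467788.2 / 497206.2 ≈ 27943 mm ≈ 27.9 m.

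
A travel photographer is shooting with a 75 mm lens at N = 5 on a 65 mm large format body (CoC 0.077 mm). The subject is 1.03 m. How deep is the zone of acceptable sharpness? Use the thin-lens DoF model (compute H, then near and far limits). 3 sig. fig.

135 mm

Hyperfocal distance H = f²/(N·c) + f = 75²/(5 × 0.077) + 75 = 5625/0.385 + 75 ≈ 14685.4 mm ≈ 14.69 m.
Near limit Dn = s·(H − f)/(H + s − 2f) = 1030 × (14685.4 − 75) / (14685.4 + 1030 − 2 × 75) = 1030 × 14610.4 / 15565.4 ≈ 966.81 mm.
Far limit Df = s·(H − f)/(H − s) = 1030 × (14685.4 − 75) / (14685.4 − 1030) = 1030 × 14610.4 / 13655.4 ≈ 1102.03 mm.
Depth of field = Df − Dn = 1102.03 − 966.81 ≈ 135.22 mm.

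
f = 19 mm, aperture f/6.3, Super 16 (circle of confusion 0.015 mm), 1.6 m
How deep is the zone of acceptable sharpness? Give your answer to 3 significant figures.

1.60 m

Hyperfocal distance H = f²/(N·c) + f = 19²/(6.3 × 0.015) + 19 = 361/0.0945 + 19 ≈ 3839.1 mm ≈ 3.839 m.
Near limit Dn = s·(H − f)/(H + s − 2f) = 1600 × (3839.1 − 19) / (3839.1 + 1600 − 2 × 19) = 1600 × 3820.1 / 5401.1 ≈ 1131.7 mm.
Far limit Df = s·(H − f)/(H − s) = 1600 × (3839.1 − 19) / (3839.1 − 1600) = 1600 × 3820.1 / 2239.1 ≈ 2729.7 mm.
Depth of field = Df − Dn = 2729.7 − 1131.7 ≈ 1598.0 mm ≈ 1.60 m.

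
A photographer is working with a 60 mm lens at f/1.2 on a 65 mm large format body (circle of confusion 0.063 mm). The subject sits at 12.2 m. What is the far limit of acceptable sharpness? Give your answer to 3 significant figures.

Hyperfocal distance H = f²/(N·c) + f = 60²/(1.2 × 0.063) + 60 = 3600/0.0756 + 60 ≈ 47679.0 mm ≈ 47.68 m.
Far limit Df = s·(H − f)/(H − s) = 12200 × (47679.0 − 60) / (47679.0 − 12200) = 12200 × 47619.0 / 35479.0 ≈ 16375 mm ≈ 16.4 m.

16.4 m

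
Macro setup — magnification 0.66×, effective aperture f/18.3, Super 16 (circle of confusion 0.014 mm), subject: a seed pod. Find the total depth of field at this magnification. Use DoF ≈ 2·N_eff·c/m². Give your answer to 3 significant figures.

At magnification m, DoF ≈ 2·N_eff·c/m² = 2 × 18.3 × 0.014 / 0.66² = 0.5124 / 0.4356 ≈ 1.18 mm.

1.18 mm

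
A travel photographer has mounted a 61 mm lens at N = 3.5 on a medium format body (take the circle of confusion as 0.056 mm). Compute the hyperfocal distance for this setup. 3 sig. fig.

Hyperfocal distance H = f²/(N·c) + f = 61²/(3.5 × 0.056) + 61 = 3721/0.196 + 61 ≈ 19045.7 mm ≈ 19.0 m.

19.0 m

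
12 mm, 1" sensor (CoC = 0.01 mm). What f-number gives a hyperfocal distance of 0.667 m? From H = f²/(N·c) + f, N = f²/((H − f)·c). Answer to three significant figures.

Rearrange H = f²/(N·c) + f for N: N = f² / ((H − f)·c).
N = 12² / ((667 − 12) × 0.01) = 144 / 6.550 ≈ 22.

f/22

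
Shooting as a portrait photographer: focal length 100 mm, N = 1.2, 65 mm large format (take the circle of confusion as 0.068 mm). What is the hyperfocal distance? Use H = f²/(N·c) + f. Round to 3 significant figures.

Hyperfocal distance H = f²/(N·c) + f = 100²/(1.2 × 0.068) + 100 = 10000/0.0816 + 100 ≈ 122649.0 mm ≈ 123 m.

123 m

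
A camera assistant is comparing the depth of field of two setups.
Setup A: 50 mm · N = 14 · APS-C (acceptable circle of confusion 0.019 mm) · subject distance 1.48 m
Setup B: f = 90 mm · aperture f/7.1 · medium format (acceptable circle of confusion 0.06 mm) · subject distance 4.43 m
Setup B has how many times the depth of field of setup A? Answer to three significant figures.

4.63

Setup A: H = 50²/(14×0.019) + 50 ≈ 9448.5 mm; DoF = Df − Dn = 1745.60 − 1284.55 ≈ 461.05 mm.
Setup B: H = 90²/(7.1×0.06) + 90 ≈ 19104.1 mm; DoF = Df − Dn = 5740.2 − 3606.8 ≈ 2133.4 mm.
Ratio = 2133.4 / 461.05 ≈ 4.63.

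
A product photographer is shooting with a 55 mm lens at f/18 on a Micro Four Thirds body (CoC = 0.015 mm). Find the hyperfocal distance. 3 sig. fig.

11.3 m

Hyperfocal distance H = f²/(N·c) + f = 55²/(18 × 0.015) + 55 = 3025/0.27 + 55 ≈ 11258.7 mm ≈ 11.3 m.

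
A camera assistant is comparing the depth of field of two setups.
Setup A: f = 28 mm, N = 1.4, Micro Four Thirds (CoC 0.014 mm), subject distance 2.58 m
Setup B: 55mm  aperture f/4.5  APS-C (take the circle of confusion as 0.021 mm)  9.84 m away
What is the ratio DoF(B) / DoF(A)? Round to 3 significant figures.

Setup A: H = 28²/(1.4×0.014) + 28 ≈ 40028.0 mm; DoF = Df − Dn = 2755.82 − 2425.27 ≈ 330.55 mm.
Setup B: H = 55²/(4.5×0.021) + 55 ≈ 32065.6 mm; DoF = Df − Dn = 14172.1 − 7536.3 ≈ 6635.8 mm.
Ratio = 6635.8 / 330.55 ≈ 20.1.

20.1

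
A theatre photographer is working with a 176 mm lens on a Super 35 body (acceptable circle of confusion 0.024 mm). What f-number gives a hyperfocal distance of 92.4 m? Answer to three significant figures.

f/14

Rearrange H = f²/(N·c) + f for N: N = f² / ((H − f)·c).
N = 176² / ((92400 − 176) × 0.024) = 30976 / 2213 ≈ 14.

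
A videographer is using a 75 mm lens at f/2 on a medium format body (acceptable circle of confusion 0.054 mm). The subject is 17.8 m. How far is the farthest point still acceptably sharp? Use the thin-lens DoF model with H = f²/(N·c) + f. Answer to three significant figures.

Hyperfocal distance H = f²/(N·c) + f = 75²/(2 × 0.054) + 75 = 5625/0.108 + 75 ≈ 52158.3 mm ≈ 52.16 m.
Far limit Df = s·(H − f)/(H − s) = 17800 × (52158.3 − 75) / (52158.3 − 17800) = 17800 × 52083.3 / 34358.3 ≈ 26983 mm ≈ 27.0 m.

27.0 m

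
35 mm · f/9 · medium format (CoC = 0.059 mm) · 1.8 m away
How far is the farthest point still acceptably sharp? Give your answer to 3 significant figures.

Hyperfocal distance H = f²/(N·c) + f = 35²/(9 × 0.059) + 35 = 1225/0.531 + 35 ≈ 2342.0 mm ≈ 2.342 m.
Far limit Df = s·(H − f)/(H − s) = 1800 × (2342.0 − 35) / (2342.0 − 1800) = 1800 × 2307.0 / 542.0 ≈ 7662.0 mm ≈ 7.66 m.

7.66 m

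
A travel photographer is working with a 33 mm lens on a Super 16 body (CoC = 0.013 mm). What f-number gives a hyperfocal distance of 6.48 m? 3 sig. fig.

f/13

Rearrange H = f²/(N·c) + f for N: N = f² / ((H − f)·c).
N = 33² / ((6480 − 33) × 0.013) = 1089 / 83.81 ≈ 13.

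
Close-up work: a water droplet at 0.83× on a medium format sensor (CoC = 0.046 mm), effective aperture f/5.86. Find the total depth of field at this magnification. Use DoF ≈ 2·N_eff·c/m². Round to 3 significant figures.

At magnification m, DoF ≈ 2·N_eff·c/m² = 2 × 5.86 × 0.046 / 0.83² = 0.5391 / 0.6889 ≈ 0.783 mm.

0.783 mm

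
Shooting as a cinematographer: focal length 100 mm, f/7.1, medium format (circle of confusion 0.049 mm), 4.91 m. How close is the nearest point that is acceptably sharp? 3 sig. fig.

Hyperfocal distance H = f²/(N·c) + f = 100²/(7.1 × 0.049) + 100 = 10000/0.3479 + 100 ≈ 28843.9 mm ≈ 28.84 m.
Near limit Dn = s·(H − f)/(H + s − 2f) = 4910 × (28843.9 − 100) / (28843.9 + 4910 − 2 × 100) = 4910 × 28743.9 / 33553.9 ≈ 4206.1 mm ≈ 4.21 m.

4.21 m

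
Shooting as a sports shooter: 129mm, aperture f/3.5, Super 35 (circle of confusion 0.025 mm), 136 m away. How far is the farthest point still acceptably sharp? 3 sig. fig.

Hyperfocal distance H = f²/(N·c) + f = 129²/(3.5 × 0.025) + 129 = 16641/0.0875 + 129 ≈ 190311.9 mm ≈ 190.3 m.
Far limit Df = s·(H − f)/(H − s) = 136000 × (190311.9 − 129) / (190311.9 − 136000) = 136000 × 190182.9 / 54311.9 ≈ 476229 mm ≈ 476 m.

476 m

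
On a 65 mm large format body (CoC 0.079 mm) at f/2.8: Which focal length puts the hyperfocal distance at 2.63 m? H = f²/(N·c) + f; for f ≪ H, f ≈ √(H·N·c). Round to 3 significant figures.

24.0 mm

From H = f²/(N·c) + f, with f ≪ H: f ≈ √(H·N·c) = √(2630 × 2.8 × 0.079) = √581.76 ≈ 24.12 mm.
Exact: f² + N·c·f − N·c·H = 0 ⇒ f = (−N·c + √((N·c)² + 4·N·c·H))/2 = (−0.2212 + √2327.1)/2 ≈ 24.009 mm ≈ 24.0 mm.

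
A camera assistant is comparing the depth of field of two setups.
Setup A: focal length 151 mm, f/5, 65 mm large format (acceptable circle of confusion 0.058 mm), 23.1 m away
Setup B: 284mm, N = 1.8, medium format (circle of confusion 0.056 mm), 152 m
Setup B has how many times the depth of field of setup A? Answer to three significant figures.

Setup A: H = 151²/(5×0.058) + 151 ≈ 78775.1 mm; DoF = Df − Dn = 32622 − 17881 ≈ 14741 mm.
Setup B: H = 284²/(1.8×0.056) + 284 ≈ 800442.7 mm; DoF = Df − Dn = 187563 − 127773 ≈ 59790 mm.
Ratio = 59790 / 14741 ≈ 4.06.

4.06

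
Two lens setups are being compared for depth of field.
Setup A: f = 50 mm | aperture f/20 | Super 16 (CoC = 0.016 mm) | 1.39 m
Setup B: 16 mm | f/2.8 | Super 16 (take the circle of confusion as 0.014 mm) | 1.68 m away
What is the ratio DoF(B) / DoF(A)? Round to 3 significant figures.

Setup A: H = 50²/(20×0.016) + 50 ≈ 7862.5 mm; DoF = Df − Dn = 1677.77 − 1186.49 ≈ 491.28 mm.
Setup B: H = 16²/(2.8×0.014) + 16 ≈ 6546.6 mm; DoF = Df − Dn = 2254.43 − 1338.86 ≈ 915.57 mm.
Ratio = 915.57 / 491.28 ≈ 1.86.

1.86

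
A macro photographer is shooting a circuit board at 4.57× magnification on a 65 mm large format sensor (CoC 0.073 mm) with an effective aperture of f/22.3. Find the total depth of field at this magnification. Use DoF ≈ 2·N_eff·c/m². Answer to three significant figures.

0.156 mm

At magnification m, DoF ≈ 2·N_eff·c/m² = 2 × 22.3 × 0.073 / 4.57² = 3.256 / 20.88 ≈ 0.156 mm.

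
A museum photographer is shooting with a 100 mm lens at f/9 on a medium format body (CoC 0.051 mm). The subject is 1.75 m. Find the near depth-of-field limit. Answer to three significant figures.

1.63 m

Hyperfocal distance H = f²/(N·c) + f = 100²/(9 × 0.051) + 100 = 10000/0.459 + 100 ≈ 21886.5 mm ≈ 21.89 m.
Near limit Dn = s·(H − f)/(H + s − 2f) = 1750 × (21886.5 − 100) / (21886.5 + 1750 − 2 × 100) = 1750 × 21786.5 / 23436.5 ≈ 1626.8 mm ≈ 1.63 m.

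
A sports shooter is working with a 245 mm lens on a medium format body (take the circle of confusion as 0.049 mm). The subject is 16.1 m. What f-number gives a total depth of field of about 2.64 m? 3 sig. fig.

Write h = H − f = f²/(N·c). The thin-lens limits are Dn = s·h/(h + (s−f)) and Df = s·h/(h − (s−f)), so DoF = Df − Dn = 2·s·(s−f)·h / (h² − (s−f)²).
That is a quadratic in h: DoF·h² − 2·s·(s−f)·h − DoF·(s−f)² = 0 ⇒ h = (s−f)·(s + √(s² + DoF²)) / DoF = 15855 × (16100 + √(16100² + 2640²)) / 2640 = 15855 × (16100 + 16315.0) / 2640 ≈ 194674 mm.
Then N = f²/(c·h) = 245² / (0.049 × 194674) = 60025 / 9539.0 ≈ 6.29.

f/6.29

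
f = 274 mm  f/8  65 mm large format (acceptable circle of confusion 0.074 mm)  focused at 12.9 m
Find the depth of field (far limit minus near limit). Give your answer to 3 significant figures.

Hyperfocal distance H = f²/(N·c) + f = 274²/(8 × 0.074) + 274 = 75076/0.592 + 274 ≈ 127091.6 mm ≈ 127.1 m.
Near limit Dn = s·(H − f)/(H + s − 2f) = 12900 × (127091.6 − 274) / (127091.6 + 12900 − 2 × 274) = 12900 × 126817.6 / 139443.6 ≈ 11732.0 mm.
Far limit Df = s·(H − f)/(H − s) = 12900 × (127091.6 − 274) / (127091.6 − 12900) = 12900 × 126817.6 / 114191.6 ≈ 14326.3 mm.
Depth of field = Df − Dn = 14326.3 − 11732.0 ≈ 2594.3 mm ≈ 2.59 m.

2.59 m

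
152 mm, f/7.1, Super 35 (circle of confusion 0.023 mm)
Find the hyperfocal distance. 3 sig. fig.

Hyperfocal distance H = f²/(N·c) + f = 152²/(7.1 × 0.023) + 152 = 23104/0.1633 + 152 ≈ 141633.9 mm ≈ 142 m.

142 m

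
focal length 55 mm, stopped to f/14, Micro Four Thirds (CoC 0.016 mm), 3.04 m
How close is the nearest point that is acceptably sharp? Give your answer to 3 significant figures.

Hyperfocal distance H = f²/(N·c) + f = 55²/(14 × 0.016) + 55 = 3025/0.224 + 55 ≈ 13559.5 mm ≈ 13.56 m.
Near limit Dn = s·(H − f)/(H + s − 2f) = 3040 × (13559.5 − 55) / (13559.5 + 3040 − 2 × 55) = 3040 × 13504.5 / 16489.5 ≈ 2489.7 mm ≈ 2.49 m.

2.49 m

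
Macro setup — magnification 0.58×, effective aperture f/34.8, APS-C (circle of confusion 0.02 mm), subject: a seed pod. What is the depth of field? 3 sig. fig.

4.14 mm

At magnification m, DoF ≈ 2·N_eff·c/m² = 2 × 34.8 × 0.02 / 0.58² = 1.392 / 0.3364 ≈ 4.14 mm.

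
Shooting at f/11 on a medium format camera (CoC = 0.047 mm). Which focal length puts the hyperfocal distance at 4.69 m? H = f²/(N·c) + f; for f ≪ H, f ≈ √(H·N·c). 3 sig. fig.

From H = f²/(N·c) + f, with f ≪ H: f ≈ √(H·N·c) = √(4690 × 11 × 0.047) = √2424.7 ≈ 49.24 mm.
Exact: f² + N·c·f − N·c·H = 0 ⇒ f = (−N·c + √((N·c)² + 4·N·c·H))/2 = (−0.517 + √9699.2)/2 ≈ 48.984 mm ≈ 49.0 mm.

49.0 mm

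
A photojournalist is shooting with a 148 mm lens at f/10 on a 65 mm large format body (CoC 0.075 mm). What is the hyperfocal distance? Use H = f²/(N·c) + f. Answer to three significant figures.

Hyperfocal distance H = f²/(N·c) + f = 148²/(10 × 0.075) + 148 = 21904/0.75 + 148 ≈ 29353.3 mm ≈ 29.4 m.

29.4 m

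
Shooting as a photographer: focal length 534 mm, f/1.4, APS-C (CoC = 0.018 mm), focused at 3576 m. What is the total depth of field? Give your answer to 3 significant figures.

Hyperfocal distance H = f²/(N·c) + f = 534²/(1.4 × 0.018) + 534 = 285156/0.0252 + 534 ≈ 11316248.3 mm ≈ 11316 m.
Near limit Dn = s·(H − f)/(H + s − 2f) = 3576000 × (11316248.3 − 534) / (11316248.3 + 3576000 − 2 × 534) = 3576000 × 11315714.3 / 14891180.3 ≈ 2717380 mm.
Far limit Df = s·(H − f)/(H − s) = 3576000 × (11316248.3 − 534) / (11316248.3 − 3576000) = 3576000 × 11315714.3 / 7740248.3 ≈ 5227868 mm.
Depth of field = Df − Dn = 5227868 − 2717380 ≈ 2510488 mm ≈ 2510 m.

2510 m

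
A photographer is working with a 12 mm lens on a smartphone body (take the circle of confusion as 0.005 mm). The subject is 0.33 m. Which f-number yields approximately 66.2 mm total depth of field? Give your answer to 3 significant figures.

Write h = H − f = f²/(N·c). The thin-lens limits are Dn = s·h/(h + (s−f)) and Df = s·h/(h − (s−f)), so DoF = Df − Dn = 2·s·(s−f)·h / (h² − (s−f)²).
That is a quadratic in h: DoF·h² − 2·s·(s−f)·h − DoF·(s−f)² = 0 ⇒ h = (s−f)·(s + √(s² + DoF²)) / DoF = 318 × (330 + √(330² + 66.2²)) / 66.2 = 318 × (330 + 336.575) / 66.2 ≈ 3202.0 mm.
Then N = f²/(c·h) = 12² / (0.005 × 3202.0) = 144 / 16.010 ≈ 8.99.

f/8.99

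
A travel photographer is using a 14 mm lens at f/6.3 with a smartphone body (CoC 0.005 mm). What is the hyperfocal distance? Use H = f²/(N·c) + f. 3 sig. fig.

6.24 m

Hyperfocal distance H = f²/(N·c) + f = 14²/(6.3 × 0.005) + 14 = 196/0.0315 + 14 ≈ 6236.2 mm ≈ 6.24 m.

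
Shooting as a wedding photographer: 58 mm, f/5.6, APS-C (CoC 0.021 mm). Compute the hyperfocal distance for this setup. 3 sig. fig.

28.7 m

Hyperfocal distance H = f²/(N·c) + f = 58²/(5.6 × 0.021) + 58 = 3364/0.1176 + 58 ≈ 28663.4 mm ≈ 28.7 m.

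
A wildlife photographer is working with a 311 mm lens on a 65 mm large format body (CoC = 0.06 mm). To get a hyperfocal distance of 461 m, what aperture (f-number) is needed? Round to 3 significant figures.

f/3.50

Rearrange H = f²/(N·c) + f for N: N = f² / ((H − f)·c).
N = 311² / ((461000 − 311) × 0.06) = 96721 / 27641 ≈ 3.50.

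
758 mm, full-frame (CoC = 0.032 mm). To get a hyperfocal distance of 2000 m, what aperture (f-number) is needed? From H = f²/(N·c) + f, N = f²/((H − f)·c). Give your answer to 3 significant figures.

Rearrange H = f²/(N·c) + f for N: N = f² / ((H − f)·c).
N = 758² / ((2000000 − 758) × 0.032) = 574564 / 63976 ≈ 8.98.

f/8.98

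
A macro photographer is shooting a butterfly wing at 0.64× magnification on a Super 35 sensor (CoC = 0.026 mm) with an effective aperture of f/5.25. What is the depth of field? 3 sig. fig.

0.667 mm

At magnification m, DoF ≈ 2·N_eff·c/m² = 2 × 5.25 × 0.026 / 0.64² = 0.273 / 0.4096 ≈ 0.667 mm.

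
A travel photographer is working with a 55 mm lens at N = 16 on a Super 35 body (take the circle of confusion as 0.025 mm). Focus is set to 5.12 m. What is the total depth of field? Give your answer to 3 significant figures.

Hyperfocal distance H = f²/(N·c) + f = 55²/(16 × 0.025) + 55 = 3025/0.4 + 55 ≈ 7617.5 mm ≈ 7.617 m.
Near limit Dn = s·(H − f)/(H + s − 2f) = 5120 × (7617.5 − 55) / (7617.5 + 5120 − 2 × 55) = 5120 × 7562.5 / 12627.5 ≈ 3066 mm.
Far limit Df = s·(H − f)/(H − s) = 5120 × (7617.5 − 55) / (7617.5 − 5120) = 5120 × 7562.5 / 2497.5 ≈ 15504 mm.
Depth of field = Df − Dn = 15504 − 3066 ≈ 12438 mm ≈ 12.4 m.

12.4 m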